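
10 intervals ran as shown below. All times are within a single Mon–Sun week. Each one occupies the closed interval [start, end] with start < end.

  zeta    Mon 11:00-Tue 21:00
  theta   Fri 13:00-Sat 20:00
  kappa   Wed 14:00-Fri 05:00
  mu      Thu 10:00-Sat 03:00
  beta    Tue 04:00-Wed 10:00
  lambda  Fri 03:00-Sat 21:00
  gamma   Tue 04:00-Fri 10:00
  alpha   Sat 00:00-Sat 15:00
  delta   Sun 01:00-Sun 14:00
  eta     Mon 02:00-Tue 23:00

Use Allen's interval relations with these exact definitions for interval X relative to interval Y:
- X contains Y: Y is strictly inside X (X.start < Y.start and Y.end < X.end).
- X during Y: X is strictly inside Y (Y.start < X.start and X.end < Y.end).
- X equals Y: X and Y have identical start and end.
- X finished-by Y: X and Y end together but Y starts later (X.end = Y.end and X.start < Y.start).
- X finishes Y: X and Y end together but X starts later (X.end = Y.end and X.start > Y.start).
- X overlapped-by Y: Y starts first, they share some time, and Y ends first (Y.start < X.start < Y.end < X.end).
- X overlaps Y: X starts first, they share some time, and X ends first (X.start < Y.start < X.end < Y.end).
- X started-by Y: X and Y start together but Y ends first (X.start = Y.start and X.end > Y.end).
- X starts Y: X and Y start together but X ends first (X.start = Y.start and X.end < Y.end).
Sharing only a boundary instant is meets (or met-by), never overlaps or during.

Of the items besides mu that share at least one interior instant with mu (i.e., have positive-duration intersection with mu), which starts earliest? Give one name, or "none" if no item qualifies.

Target mu = [Thu 10:00, Sat 03:00].
alpha [Sat 00:00, Sat 15:00] → overlapped-by → candidate.
beta [Tue 04:00, Wed 10:00] → before → excluded.
delta [Sun 01:00, Sun 14:00] → after → excluded.
eta [Mon 02:00, Tue 23:00] → before → excluded.
gamma [Tue 04:00, Fri 10:00] → overlaps → candidate.
kappa [Wed 14:00, Fri 05:00] → overlaps → candidate.
lambda [Fri 03:00, Sat 21:00] → overlapped-by → candidate.
theta [Fri 13:00, Sat 20:00] → overlapped-by → candidate.
zeta [Mon 11:00, Tue 21:00] → before → excluded.
Among candidates, earliest start is Tue 04:00 → gamma.

gamma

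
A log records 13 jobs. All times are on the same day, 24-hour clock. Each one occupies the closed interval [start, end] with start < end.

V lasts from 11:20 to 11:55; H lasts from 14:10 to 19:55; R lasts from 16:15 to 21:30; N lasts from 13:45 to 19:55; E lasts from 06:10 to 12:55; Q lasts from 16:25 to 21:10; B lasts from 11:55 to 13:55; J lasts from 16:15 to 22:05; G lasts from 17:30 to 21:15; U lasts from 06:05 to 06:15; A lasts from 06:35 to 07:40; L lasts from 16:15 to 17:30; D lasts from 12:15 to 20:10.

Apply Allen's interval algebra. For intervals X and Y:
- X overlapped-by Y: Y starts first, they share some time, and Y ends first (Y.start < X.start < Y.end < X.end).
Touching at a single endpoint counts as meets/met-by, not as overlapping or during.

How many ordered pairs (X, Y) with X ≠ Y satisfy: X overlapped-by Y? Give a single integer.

Checking all 156 ordered pairs for relation 'overlapped-by'; matching pairs in alphabetical order:
(B, E): B overlapped-by E ✓
(D, B): D overlapped-by B ✓
(D, E): D overlapped-by E ✓
(E, U): E overlapped-by U ✓
(G, D): G overlapped-by D ✓
(G, H): G overlapped-by H ✓
(G, N): G overlapped-by N ✓
(G, Q): G overlapped-by Q ✓
(J, D): J overlapped-by D ✓
(J, H): J overlapped-by H ✓
(J, N): J overlapped-by N ✓
(N, B): N overlapped-by B ✓
(Q, D): Q overlapped-by D ✓
(Q, H): Q overlapped-by H ✓
(Q, L): Q overlapped-by L ✓
(Q, N): Q overlapped-by N ✓
(R, D): R overlapped-by D ✓
(R, H): R overlapped-by H ✓
(R, N): R overlapped-by N ✓
Count: 19.

19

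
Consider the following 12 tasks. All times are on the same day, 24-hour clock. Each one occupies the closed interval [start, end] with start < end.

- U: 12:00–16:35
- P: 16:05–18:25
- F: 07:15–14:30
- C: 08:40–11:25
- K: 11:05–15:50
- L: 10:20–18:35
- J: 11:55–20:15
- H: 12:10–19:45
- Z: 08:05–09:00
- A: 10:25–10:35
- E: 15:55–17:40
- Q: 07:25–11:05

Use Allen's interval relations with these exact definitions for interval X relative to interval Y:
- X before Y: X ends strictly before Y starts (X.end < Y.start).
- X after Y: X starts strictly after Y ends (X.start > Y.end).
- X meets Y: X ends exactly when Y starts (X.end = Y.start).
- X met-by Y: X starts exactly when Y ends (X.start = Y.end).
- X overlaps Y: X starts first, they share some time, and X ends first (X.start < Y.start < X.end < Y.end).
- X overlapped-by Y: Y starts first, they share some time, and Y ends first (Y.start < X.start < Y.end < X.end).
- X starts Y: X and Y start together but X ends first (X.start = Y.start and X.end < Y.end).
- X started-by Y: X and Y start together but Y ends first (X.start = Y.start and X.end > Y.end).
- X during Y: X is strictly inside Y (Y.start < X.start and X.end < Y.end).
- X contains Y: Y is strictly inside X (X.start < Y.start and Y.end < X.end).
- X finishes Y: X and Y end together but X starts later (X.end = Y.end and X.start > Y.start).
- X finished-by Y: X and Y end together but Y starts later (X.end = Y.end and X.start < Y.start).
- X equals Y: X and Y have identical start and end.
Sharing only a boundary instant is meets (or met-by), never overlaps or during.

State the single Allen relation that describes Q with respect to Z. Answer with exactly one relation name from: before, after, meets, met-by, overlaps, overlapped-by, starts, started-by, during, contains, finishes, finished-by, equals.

Q = [07:25, 11:05]; Z = [08:05, 09:00].
Compare endpoints: Q.start < Z.start, Q.start < Z.end, Q.end > Z.start, Q.end > Z.end.
That pattern is 'contains'.

contains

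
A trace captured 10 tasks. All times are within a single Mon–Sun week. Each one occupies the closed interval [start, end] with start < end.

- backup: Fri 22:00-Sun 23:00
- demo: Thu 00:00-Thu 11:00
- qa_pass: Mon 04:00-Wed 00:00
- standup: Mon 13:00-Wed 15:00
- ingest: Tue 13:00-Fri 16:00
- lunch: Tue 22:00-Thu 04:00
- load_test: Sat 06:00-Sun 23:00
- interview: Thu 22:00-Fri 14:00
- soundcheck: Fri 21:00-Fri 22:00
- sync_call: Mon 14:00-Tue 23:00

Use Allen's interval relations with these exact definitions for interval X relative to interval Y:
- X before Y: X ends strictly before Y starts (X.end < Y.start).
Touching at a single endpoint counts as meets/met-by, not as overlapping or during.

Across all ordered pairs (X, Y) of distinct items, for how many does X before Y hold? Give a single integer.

30

Checking all 90 ordered pairs for relation 'before'; matching pairs in alphabetical order:
(demo, backup): demo before backup ✓
(demo, interview): demo before interview ✓
(demo, load_test): demo before load_test ✓
(demo, soundcheck): demo before soundcheck ✓
(ingest, backup): ingest before backup ✓
(ingest, load_test): ingest before load_test ✓
(ingest, soundcheck): ingest before soundcheck ✓
(interview, backup): interview before backup ✓
(interview, load_test): interview before load_test ✓
(interview, soundcheck): interview before soundcheck ✓
(lunch, backup): lunch before backup ✓
(lunch, interview): lunch before interview ✓
(lunch, load_test): lunch before load_test ✓
(lunch, soundcheck): lunch before soundcheck ✓
(qa_pass, backup): qa_pass before backup ✓
(qa_pass, demo): qa_pass before demo ✓
(qa_pass, interview): qa_pass before interview ✓
(qa_pass, load_test): qa_pass before load_test ✓
(qa_pass, soundcheck): qa_pass before soundcheck ✓
(soundcheck, load_test): soundcheck before load_test ✓
(standup, backup): standup before backup ✓
(standup, demo): standup before demo ✓
(standup, interview): standup before interview ✓
(standup, load_test): standup before load_test ✓
... plus 6 further pairs not listed.
Count: 30.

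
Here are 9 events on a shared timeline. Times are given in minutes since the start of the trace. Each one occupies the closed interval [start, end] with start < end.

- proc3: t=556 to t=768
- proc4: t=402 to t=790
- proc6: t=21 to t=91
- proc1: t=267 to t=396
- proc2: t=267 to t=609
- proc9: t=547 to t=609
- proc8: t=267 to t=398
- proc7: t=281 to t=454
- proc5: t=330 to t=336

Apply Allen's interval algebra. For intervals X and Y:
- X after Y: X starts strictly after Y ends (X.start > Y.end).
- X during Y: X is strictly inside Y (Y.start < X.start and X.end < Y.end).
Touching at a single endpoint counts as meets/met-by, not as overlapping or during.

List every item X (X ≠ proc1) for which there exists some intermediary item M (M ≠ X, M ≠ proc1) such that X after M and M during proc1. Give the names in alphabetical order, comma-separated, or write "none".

Target proc1 = [t=267, t=396].
Intermediaries M with M during proc1: proc5.
Via proc5 — items with X after proc5: proc3, proc4, proc9.
Union: proc3, proc4, proc9.

proc3, proc4, proc9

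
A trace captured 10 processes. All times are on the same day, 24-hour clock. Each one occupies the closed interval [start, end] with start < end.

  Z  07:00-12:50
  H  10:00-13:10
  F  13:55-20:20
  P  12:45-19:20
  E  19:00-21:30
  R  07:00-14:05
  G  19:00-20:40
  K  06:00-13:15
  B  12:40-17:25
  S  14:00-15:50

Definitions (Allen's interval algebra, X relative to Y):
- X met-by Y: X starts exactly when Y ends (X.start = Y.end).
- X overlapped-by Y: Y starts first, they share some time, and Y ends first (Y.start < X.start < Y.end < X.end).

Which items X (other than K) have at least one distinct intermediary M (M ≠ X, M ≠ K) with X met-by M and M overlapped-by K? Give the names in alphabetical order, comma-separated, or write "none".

Target K = [06:00, 13:15].
Intermediaries M with M overlapped-by K: B, P, R.
Via B — items with X met-by B: none.
Via P — items with X met-by P: none.
Via R — items with X met-by R: none.
Union: none.

none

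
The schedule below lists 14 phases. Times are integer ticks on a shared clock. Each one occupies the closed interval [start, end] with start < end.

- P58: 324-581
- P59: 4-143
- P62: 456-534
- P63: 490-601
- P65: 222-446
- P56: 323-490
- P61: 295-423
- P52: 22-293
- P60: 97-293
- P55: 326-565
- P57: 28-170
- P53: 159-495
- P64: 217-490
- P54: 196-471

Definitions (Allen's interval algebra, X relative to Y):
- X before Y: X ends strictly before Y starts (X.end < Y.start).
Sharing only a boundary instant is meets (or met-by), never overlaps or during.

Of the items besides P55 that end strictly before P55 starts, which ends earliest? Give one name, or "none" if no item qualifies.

Target P55 = [326, 565].
P52 [22, 293] → before → candidate.
P53 [159, 495] → overlaps → excluded.
P54 [196, 471] → overlaps → excluded.
P56 [323, 490] → overlaps → excluded.
P57 [28, 170] → before → candidate.
P58 [324, 581] → contains → excluded.
P59 [4, 143] → before → candidate.
P60 [97, 293] → before → candidate.
P61 [295, 423] → overlaps → excluded.
P62 [456, 534] → during → excluded.
P63 [490, 601] → overlapped-by → excluded.
P64 [217, 490] → overlaps → excluded.
P65 [222, 446] → overlaps → excluded.
Among candidates, earliest end is 143 → P59.

P59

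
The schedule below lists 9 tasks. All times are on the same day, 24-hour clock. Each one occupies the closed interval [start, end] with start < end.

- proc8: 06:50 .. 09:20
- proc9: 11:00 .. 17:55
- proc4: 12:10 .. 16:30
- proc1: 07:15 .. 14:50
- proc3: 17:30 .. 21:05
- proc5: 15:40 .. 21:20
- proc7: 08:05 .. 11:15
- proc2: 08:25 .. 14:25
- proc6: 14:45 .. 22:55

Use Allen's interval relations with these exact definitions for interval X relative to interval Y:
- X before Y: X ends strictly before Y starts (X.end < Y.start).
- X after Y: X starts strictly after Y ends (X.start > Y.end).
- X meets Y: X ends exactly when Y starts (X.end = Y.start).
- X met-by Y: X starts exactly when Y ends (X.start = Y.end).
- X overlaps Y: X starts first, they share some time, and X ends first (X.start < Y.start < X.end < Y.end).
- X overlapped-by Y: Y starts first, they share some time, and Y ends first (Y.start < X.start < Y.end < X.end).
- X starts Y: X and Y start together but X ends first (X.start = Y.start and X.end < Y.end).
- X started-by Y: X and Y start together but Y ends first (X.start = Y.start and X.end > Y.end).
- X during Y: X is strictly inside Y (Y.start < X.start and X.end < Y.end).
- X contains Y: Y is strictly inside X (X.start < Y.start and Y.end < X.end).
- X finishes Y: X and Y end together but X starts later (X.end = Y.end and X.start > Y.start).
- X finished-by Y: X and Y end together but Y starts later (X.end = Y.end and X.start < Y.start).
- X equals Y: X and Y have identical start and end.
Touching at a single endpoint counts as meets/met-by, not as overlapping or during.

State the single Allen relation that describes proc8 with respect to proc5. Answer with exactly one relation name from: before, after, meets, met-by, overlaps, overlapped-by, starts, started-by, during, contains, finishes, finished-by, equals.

before

proc8 = [06:50, 09:20]; proc5 = [15:40, 21:20].
Compare endpoints: proc8.start < proc5.start, proc8.start < proc5.end, proc8.end < proc5.start, proc8.end < proc5.end.
That pattern is 'before'.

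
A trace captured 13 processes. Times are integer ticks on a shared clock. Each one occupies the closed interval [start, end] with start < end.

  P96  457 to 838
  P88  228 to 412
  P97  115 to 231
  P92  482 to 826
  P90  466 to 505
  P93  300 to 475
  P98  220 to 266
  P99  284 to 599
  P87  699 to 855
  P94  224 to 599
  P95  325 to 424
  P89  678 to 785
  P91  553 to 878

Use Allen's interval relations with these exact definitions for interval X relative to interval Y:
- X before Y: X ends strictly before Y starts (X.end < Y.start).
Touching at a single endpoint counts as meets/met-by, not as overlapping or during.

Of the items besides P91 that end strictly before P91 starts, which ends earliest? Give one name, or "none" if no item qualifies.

Target P91 = [553, 878].
P87 [699, 855] → during → excluded.
P88 [228, 412] → before → candidate.
P89 [678, 785] → during → excluded.
P90 [466, 505] → before → candidate.
P92 [482, 826] → overlaps → excluded.
P93 [300, 475] → before → candidate.
P94 [224, 599] → overlaps → excluded.
P95 [325, 424] → before → candidate.
P96 [457, 838] → overlaps → excluded.
P97 [115, 231] → before → candidate.
P98 [220, 266] → before → candidate.
P99 [284, 599] → overlaps → excluded.
Among candidates, earliest end is 231 → P97.

P97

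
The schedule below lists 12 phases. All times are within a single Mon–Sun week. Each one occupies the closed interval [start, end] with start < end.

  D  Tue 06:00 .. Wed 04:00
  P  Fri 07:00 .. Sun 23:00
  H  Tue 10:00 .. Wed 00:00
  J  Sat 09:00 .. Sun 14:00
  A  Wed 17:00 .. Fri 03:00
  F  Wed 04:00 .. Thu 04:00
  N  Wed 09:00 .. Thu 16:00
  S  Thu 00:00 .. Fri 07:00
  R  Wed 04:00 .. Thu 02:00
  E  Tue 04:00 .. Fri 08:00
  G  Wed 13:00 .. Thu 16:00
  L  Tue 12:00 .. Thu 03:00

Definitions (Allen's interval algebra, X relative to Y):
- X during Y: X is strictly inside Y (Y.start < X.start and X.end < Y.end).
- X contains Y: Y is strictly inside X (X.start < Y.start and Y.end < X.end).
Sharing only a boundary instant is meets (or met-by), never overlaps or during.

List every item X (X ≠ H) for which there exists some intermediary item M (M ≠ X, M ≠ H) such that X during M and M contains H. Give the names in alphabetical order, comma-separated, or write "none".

A, D, F, G, L, N, R, S

Target H = [Tue 10:00, Wed 00:00].
Intermediaries M with M contains H: D, E.
Via D — items with X during D: none.
Via E — items with X during E: A, D, F, G, L, N, R, S.
Union: A, D, F, G, L, N, R, S.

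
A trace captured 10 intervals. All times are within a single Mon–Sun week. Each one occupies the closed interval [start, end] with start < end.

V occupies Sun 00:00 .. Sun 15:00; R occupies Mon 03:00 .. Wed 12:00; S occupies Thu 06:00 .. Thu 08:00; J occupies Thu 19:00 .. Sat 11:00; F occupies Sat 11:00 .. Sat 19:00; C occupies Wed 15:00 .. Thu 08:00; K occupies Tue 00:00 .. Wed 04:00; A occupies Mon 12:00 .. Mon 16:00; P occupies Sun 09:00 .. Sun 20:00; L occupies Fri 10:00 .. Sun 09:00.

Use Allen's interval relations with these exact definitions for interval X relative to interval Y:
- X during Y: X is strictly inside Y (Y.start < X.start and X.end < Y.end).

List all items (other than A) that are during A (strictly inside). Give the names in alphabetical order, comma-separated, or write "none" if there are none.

none

Target A = [Mon 12:00, Mon 16:00].
C [Wed 15:00, Thu 08:00] → after → no.
F [Sat 11:00, Sat 19:00] → after → no.
J [Thu 19:00, Sat 11:00] → after → no.
K [Tue 00:00, Wed 04:00] → after → no.
L [Fri 10:00, Sun 09:00] → after → no.
P [Sun 09:00, Sun 20:00] → after → no.
R [Mon 03:00, Wed 12:00] → contains → no.
S [Thu 06:00, Thu 08:00] → after → no.
V [Sun 00:00, Sun 15:00] → after → no.
Result: none.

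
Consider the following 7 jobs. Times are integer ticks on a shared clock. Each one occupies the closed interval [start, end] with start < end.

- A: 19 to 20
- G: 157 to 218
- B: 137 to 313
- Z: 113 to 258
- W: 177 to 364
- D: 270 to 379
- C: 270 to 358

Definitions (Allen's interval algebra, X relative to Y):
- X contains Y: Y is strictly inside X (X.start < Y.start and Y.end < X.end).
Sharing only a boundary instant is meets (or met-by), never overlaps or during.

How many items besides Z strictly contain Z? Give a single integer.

Target Z = [113, 258].
A [19, 20] → before → no.
B [137, 313] → overlapped-by → no.
C [270, 358] → after → no.
D [270, 379] → after → no.
G [157, 218] → during → no.
W [177, 364] → overlapped-by → no.
Total: 0.

0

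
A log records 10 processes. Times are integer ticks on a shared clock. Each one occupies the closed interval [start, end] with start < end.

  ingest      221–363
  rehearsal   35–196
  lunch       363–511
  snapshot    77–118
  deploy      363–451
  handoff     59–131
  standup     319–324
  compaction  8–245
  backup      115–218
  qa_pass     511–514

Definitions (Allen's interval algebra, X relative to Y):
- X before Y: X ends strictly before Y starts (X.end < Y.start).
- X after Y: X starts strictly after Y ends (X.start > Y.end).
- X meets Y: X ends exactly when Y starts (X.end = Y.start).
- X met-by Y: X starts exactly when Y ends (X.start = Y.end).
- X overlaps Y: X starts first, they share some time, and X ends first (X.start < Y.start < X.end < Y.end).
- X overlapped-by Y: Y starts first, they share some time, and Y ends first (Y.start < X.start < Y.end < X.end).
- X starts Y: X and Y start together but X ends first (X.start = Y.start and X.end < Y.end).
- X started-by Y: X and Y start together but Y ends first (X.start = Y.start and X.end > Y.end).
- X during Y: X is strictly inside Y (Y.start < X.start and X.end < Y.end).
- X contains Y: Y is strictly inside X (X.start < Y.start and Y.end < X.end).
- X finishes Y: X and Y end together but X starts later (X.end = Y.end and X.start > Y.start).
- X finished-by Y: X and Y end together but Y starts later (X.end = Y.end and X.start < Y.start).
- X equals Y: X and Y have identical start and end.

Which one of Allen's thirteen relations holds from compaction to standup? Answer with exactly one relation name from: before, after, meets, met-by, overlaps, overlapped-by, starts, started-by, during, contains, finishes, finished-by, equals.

compaction = [8, 245]; standup = [319, 324].
Compare endpoints: compaction.start < standup.start, compaction.start < standup.end, compaction.end < standup.start, compaction.end < standup.end.
That pattern is 'before'.

before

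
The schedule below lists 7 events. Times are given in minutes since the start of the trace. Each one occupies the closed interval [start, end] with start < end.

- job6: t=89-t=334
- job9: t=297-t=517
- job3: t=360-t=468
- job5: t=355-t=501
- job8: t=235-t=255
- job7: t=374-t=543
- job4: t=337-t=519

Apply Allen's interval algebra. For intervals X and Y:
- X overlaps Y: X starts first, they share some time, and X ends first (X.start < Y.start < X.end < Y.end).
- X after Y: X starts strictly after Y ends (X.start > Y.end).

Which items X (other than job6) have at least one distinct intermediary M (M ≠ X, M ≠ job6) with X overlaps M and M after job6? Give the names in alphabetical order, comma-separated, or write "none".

Target job6 = [t=89, t=334].
Intermediaries M with M after job6: job3, job4, job5, job7.
Via job3 — items with X overlaps job3: none.
Via job4 — items with X overlaps job4: job9.
Via job5 — items with X overlaps job5: none.
Via job7 — items with X overlaps job7: job3, job4, job5, job9.
Union: job3, job4, job5, job9.

job3, job4, job5, job9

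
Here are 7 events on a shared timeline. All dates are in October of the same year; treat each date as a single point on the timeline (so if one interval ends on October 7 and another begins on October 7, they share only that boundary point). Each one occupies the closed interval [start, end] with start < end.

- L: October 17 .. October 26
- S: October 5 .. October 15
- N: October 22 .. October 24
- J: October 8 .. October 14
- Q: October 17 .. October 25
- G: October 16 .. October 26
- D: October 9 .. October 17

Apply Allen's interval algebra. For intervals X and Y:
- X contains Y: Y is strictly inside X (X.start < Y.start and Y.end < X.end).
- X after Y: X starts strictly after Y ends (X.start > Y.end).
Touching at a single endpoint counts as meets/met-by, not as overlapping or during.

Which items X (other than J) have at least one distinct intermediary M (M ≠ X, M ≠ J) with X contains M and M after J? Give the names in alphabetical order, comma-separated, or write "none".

G, L, Q

Target J = [October 8, October 14].
Intermediaries M with M after J: G, L, N, Q.
Via G — items with X contains G: none.
Via L — items with X contains L: none.
Via N — items with X contains N: G, L, Q.
Via Q — items with X contains Q: G.
Union: G, L, Q.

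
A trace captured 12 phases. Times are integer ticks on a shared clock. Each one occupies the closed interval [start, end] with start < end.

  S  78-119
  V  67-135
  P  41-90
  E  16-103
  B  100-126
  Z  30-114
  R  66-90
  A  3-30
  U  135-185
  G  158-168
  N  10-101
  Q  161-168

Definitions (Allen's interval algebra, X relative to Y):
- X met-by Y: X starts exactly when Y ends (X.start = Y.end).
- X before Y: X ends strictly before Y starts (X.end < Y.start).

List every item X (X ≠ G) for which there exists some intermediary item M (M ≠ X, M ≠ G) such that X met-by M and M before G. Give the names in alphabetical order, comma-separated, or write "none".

U, Z

Target G = [158, 168].
Intermediaries M with M before G: A, B, E, N, P, R, S, V, Z.
Via A — items with X met-by A: Z.
Via B — items with X met-by B: none.
Via E — items with X met-by E: none.
Via N — items with X met-by N: none.
Via P — items with X met-by P: none.
Via R — items with X met-by R: none.
Via S — items with X met-by S: none.
Via V — items with X met-by V: U.
Via Z — items with X met-by Z: none.
Union: U, Z.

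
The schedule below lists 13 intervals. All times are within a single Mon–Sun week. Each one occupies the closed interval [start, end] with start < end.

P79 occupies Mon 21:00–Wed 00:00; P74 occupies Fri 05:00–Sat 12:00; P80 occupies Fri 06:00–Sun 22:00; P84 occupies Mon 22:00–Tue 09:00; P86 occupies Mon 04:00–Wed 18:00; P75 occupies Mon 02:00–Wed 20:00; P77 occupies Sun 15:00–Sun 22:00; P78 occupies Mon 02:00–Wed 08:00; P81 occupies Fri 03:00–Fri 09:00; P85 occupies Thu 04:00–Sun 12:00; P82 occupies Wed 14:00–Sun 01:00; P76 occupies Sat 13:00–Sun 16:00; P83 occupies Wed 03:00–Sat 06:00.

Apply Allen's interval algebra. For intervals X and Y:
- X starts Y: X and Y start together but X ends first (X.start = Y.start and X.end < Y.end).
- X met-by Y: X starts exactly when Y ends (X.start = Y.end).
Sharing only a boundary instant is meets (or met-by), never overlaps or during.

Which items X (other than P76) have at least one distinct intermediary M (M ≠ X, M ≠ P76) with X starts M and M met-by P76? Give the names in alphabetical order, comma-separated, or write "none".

none

Target P76 = [Sat 13:00, Sun 16:00].
Intermediaries M with M met-by P76: none.
Union: none.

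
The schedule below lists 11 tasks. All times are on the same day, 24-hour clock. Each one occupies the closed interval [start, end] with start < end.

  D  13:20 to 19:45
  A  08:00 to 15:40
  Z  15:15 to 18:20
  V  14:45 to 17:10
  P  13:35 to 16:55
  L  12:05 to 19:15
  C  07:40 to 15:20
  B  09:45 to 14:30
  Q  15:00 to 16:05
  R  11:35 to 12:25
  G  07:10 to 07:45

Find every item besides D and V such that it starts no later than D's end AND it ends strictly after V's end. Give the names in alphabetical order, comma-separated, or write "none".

L, Z

Conditions: its start is no later than D's end (X.start <= 19:45) AND its end is strictly after V's end (X.end > 17:10).
A: start 08:00 <= 19:45? ✓; end 15:40 > 17:10? ✗ → no.
B: start 09:45 <= 19:45? ✓; end 14:30 > 17:10? ✗ → no.
C: start 07:40 <= 19:45? ✓; end 15:20 > 17:10? ✗ → no.
G: start 07:10 <= 19:45? ✓; end 07:45 > 17:10? ✗ → no.
L: start 12:05 <= 19:45? ✓; end 19:15 > 17:10? ✓ → yes.
P: start 13:35 <= 19:45? ✓; end 16:55 > 17:10? ✗ → no.
Q: start 15:00 <= 19:45? ✓; end 16:05 > 17:10? ✗ → no.
R: start 11:35 <= 19:45? ✓; end 12:25 > 17:10? ✗ → no.
Z: start 15:15 <= 19:45? ✓; end 18:20 > 17:10? ✓ → yes.
Result: L, Z.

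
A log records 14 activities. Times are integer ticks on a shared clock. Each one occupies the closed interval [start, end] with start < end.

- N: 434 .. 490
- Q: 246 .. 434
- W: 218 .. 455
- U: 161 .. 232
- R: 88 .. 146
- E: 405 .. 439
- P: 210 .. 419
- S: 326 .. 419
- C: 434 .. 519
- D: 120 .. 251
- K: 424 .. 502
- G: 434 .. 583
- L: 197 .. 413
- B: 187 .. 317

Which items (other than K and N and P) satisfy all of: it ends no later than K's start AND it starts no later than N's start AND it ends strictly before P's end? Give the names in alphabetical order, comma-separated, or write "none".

B, D, L, R, U

Conditions: its end is no later than K's start (X.end <= 424) AND its start is no later than N's start (X.start <= 434) AND its end is strictly before P's end (X.end < 419).
B: end 317 <= 424? ✓; start 187 <= 434? ✓; end 317 < 419? ✓ → yes.
C: end 519 <= 424? ✗; start 434 <= 434? ✓; end 519 < 419? ✗ → no.
D: end 251 <= 424? ✓; start 120 <= 434? ✓; end 251 < 419? ✓ → yes.
E: end 439 <= 424? ✗; start 405 <= 434? ✓; end 439 < 419? ✗ → no.
G: end 583 <= 424? ✗; start 434 <= 434? ✓; end 583 < 419? ✗ → no.
L: end 413 <= 424? ✓; start 197 <= 434? ✓; end 413 < 419? ✓ → yes.
Q: end 434 <= 424? ✗; start 246 <= 434? ✓; end 434 < 419? ✗ → no.
R: end 146 <= 424? ✓; start 88 <= 434? ✓; end 146 < 419? ✓ → yes.
S: end 419 <= 424? ✓; start 326 <= 434? ✓; end 419 < 419? ✗ → no.
U: end 232 <= 424? ✓; start 161 <= 434? ✓; end 232 < 419? ✓ → yes.
W: end 455 <= 424? ✗; start 218 <= 434? ✓; end 455 < 419? ✗ → no.
Result: B, D, L, R, U.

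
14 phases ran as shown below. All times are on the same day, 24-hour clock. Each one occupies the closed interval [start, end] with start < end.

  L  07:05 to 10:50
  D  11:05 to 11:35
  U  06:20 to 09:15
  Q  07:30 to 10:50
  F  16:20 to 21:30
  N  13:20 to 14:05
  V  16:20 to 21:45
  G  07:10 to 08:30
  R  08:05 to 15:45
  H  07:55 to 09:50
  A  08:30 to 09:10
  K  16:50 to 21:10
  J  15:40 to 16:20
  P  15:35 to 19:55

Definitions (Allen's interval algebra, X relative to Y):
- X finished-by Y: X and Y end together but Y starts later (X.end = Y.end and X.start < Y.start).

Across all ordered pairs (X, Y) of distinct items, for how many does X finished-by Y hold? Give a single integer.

Checking all 182 ordered pairs for relation 'finished-by'; matching pairs in alphabetical order:
(L, Q): L finished-by Q ✓
Count: 1.

1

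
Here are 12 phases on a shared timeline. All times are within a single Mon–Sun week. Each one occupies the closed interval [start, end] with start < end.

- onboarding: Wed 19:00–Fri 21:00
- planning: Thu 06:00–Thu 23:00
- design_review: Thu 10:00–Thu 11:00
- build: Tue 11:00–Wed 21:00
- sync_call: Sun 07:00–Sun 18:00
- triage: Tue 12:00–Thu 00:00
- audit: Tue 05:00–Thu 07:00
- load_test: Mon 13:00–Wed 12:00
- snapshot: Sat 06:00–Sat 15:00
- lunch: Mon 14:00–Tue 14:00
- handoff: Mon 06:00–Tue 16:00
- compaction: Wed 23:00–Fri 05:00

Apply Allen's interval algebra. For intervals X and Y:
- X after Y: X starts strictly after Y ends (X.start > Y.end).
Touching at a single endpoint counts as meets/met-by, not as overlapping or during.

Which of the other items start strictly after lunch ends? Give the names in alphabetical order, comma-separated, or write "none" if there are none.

compaction, design_review, onboarding, planning, snapshot, sync_call

Target lunch = [Mon 14:00, Tue 14:00].
audit [Tue 05:00, Thu 07:00] → overlapped-by → no.
build [Tue 11:00, Wed 21:00] → overlapped-by → no.
compaction [Wed 23:00, Fri 05:00] → after → yes.
design_review [Thu 10:00, Thu 11:00] → after → yes.
handoff [Mon 06:00, Tue 16:00] → contains → no.
load_test [Mon 13:00, Wed 12:00] → contains → no.
onboarding [Wed 19:00, Fri 21:00] → after → yes.
planning [Thu 06:00, Thu 23:00] → after → yes.
snapshot [Sat 06:00, Sat 15:00] → after → yes.
sync_call [Sun 07:00, Sun 18:00] → after → yes.
triage [Tue 12:00, Thu 00:00] → overlapped-by → no.
Result: compaction, design_review, onboarding, planning, snapshot, sync_call.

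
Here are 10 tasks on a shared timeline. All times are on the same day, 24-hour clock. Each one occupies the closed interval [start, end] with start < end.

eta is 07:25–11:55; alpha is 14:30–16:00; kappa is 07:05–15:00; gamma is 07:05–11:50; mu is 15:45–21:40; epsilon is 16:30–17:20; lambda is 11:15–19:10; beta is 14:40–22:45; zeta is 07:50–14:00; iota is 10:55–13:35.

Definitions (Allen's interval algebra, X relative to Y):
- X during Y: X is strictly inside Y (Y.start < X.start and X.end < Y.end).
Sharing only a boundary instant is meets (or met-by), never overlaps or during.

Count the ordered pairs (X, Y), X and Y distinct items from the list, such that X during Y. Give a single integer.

Checking all 90 ordered pairs for relation 'during'; matching pairs in alphabetical order:
(alpha, lambda): alpha during lambda ✓
(epsilon, beta): epsilon during beta ✓
(epsilon, lambda): epsilon during lambda ✓
(epsilon, mu): epsilon during mu ✓
(eta, kappa): eta during kappa ✓
(iota, kappa): iota during kappa ✓
(iota, zeta): iota during zeta ✓
(mu, beta): mu during beta ✓
(zeta, kappa): zeta during kappa ✓
Count: 9.

9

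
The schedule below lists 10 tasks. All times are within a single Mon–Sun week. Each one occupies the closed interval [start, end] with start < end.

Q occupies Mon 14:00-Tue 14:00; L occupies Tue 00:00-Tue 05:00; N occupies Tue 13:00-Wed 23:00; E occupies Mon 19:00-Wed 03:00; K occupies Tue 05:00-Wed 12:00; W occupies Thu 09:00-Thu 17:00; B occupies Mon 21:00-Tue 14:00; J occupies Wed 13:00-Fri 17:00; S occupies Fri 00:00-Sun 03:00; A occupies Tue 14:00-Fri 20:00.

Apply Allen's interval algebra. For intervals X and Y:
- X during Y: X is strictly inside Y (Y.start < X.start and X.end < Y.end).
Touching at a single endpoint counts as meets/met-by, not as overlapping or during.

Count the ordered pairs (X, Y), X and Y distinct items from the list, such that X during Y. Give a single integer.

Checking all 90 ordered pairs for relation 'during'; matching pairs in alphabetical order:
(B, E): B during E ✓
(J, A): J during A ✓
(L, B): L during B ✓
(L, E): L during E ✓
(L, Q): L during Q ✓
(W, A): W during A ✓
(W, J): W during J ✓
Count: 7.

7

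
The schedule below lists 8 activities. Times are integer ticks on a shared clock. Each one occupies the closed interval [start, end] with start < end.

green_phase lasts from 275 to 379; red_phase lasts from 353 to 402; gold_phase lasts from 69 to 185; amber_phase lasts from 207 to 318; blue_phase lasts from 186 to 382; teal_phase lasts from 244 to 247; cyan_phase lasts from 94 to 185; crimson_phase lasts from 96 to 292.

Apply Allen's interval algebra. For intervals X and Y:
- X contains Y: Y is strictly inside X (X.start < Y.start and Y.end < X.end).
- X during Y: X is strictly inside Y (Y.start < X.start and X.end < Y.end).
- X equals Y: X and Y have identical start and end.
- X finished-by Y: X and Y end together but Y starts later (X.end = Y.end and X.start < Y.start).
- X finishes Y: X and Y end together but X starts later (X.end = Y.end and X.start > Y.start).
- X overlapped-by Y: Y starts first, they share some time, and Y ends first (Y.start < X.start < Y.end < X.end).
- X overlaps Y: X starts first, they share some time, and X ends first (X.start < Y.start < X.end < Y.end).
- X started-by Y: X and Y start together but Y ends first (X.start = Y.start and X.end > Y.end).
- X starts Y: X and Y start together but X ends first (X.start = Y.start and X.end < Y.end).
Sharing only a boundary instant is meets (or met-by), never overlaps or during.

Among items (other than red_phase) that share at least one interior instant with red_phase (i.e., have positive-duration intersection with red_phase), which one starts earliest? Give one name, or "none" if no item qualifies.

Target red_phase = [353, 402].
amber_phase [207, 318] → before → excluded.
blue_phase [186, 382] → overlaps → candidate.
crimson_phase [96, 292] → before → excluded.
cyan_phase [94, 185] → before → excluded.
gold_phase [69, 185] → before → excluded.
green_phase [275, 379] → overlaps → candidate.
teal_phase [244, 247] → before → excluded.
Among candidates, earliest start is 186 → blue_phase.

blue_phase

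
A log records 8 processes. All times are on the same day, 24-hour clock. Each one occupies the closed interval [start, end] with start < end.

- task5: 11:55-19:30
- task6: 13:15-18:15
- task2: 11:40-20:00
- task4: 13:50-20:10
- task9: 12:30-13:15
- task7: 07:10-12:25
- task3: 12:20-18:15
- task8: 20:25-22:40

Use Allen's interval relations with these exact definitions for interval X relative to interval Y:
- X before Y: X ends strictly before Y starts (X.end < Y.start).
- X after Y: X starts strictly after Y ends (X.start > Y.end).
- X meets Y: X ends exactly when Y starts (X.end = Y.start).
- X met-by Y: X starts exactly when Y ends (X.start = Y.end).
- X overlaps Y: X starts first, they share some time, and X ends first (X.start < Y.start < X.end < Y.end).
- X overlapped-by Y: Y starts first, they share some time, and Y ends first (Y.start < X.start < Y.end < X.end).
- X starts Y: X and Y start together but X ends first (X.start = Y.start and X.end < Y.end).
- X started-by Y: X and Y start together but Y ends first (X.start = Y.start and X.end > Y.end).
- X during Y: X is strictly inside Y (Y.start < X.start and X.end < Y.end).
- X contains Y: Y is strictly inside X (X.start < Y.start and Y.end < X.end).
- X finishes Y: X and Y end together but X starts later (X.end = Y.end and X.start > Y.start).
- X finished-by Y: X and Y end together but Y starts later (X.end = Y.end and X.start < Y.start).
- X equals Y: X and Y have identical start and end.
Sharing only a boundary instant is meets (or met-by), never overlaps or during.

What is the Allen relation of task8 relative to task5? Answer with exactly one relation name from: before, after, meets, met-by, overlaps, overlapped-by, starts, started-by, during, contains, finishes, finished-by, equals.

after

task8 = [20:25, 22:40]; task5 = [11:55, 19:30].
Compare endpoints: task8.start > task5.start, task8.start > task5.end, task8.end > task5.start, task8.end > task5.end.
That pattern is 'after'.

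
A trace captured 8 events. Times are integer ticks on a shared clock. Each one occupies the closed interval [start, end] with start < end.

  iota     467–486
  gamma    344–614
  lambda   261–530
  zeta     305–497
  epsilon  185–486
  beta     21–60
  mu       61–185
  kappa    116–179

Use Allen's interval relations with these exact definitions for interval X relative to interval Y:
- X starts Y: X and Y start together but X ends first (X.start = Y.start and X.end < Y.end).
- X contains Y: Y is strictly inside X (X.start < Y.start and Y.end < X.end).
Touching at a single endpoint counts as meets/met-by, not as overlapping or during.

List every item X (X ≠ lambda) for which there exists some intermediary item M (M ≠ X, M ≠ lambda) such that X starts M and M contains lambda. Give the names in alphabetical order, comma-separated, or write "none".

Target lambda = [261, 530].
Intermediaries M with M contains lambda: none.
Union: none.

none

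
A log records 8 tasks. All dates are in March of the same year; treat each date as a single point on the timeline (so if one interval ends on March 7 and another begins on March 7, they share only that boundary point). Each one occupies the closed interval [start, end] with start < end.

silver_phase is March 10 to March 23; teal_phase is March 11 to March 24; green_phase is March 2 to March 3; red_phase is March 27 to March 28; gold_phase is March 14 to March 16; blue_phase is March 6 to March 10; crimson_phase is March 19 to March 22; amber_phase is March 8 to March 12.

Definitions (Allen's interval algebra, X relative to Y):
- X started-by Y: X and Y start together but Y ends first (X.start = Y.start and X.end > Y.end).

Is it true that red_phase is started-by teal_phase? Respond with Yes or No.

red_phase = [March 27, March 28], teal_phase = [March 11, March 24].
Actual relation of red_phase to teal_phase: after.
Asked whether 'started-by' holds → No.

No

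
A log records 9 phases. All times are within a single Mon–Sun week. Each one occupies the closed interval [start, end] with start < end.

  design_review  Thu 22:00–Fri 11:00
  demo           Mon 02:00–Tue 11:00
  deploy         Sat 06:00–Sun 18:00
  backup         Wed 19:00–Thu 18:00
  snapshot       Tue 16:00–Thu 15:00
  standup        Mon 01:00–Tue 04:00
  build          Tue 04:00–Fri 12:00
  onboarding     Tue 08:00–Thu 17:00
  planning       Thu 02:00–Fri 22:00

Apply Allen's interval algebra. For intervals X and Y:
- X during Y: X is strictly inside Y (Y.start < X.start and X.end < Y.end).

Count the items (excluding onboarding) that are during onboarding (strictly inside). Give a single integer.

Target onboarding = [Tue 08:00, Thu 17:00].
backup [Wed 19:00, Thu 18:00] → overlapped-by → no.
build [Tue 04:00, Fri 12:00] → contains → no.
demo [Mon 02:00, Tue 11:00] → overlaps → no.
deploy [Sat 06:00, Sun 18:00] → after → no.
design_review [Thu 22:00, Fri 11:00] → after → no.
planning [Thu 02:00, Fri 22:00] → overlapped-by → no.
snapshot [Tue 16:00, Thu 15:00] → during → counts.
standup [Mon 01:00, Tue 04:00] → before → no.
Total: 1.

1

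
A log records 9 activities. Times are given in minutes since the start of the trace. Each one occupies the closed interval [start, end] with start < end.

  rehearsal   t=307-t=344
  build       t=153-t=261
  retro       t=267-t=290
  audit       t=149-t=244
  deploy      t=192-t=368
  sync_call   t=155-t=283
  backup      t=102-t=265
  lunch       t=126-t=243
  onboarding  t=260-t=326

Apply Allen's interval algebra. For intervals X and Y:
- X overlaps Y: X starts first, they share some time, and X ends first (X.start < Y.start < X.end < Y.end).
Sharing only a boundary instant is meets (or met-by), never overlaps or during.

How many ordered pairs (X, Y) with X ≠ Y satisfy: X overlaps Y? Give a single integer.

Checking all 72 ordered pairs for relation 'overlaps'; matching pairs in alphabetical order:
(audit, build): audit overlaps build ✓
(audit, deploy): audit overlaps deploy ✓
(audit, sync_call): audit overlaps sync_call ✓
(backup, deploy): backup overlaps deploy ✓
(backup, onboarding): backup overlaps onboarding ✓
(backup, sync_call): backup overlaps sync_call ✓
(build, deploy): build overlaps deploy ✓
(build, onboarding): build overlaps onboarding ✓
(build, sync_call): build overlaps sync_call ✓
(lunch, audit): lunch overlaps audit ✓
(lunch, build): lunch overlaps build ✓
(lunch, deploy): lunch overlaps deploy ✓
(lunch, sync_call): lunch overlaps sync_call ✓
(onboarding, rehearsal): onboarding overlaps rehearsal ✓
(sync_call, deploy): sync_call overlaps deploy ✓
(sync_call, onboarding): sync_call overlaps onboarding ✓
(sync_call, retro): sync_call overlaps retro ✓
Count: 17.

17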